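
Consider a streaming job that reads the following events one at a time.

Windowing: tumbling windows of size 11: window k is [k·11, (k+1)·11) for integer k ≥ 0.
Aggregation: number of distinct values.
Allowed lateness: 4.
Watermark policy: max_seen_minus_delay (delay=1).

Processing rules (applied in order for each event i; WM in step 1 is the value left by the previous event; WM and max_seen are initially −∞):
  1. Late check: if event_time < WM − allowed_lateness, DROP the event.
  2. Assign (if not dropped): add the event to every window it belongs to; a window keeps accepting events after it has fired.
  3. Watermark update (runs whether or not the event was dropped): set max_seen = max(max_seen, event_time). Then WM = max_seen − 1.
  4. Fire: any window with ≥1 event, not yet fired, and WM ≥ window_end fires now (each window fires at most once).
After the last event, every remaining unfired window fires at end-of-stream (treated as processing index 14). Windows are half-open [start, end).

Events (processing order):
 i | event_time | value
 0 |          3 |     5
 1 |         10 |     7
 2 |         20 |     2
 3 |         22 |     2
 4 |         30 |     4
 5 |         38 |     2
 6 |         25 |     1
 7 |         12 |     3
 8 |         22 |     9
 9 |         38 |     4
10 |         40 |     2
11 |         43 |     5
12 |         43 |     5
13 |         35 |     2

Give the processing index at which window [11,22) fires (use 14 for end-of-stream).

4

i=0 t=3 v=5: → [0,11); WM=2
i=1 t=10 v=7: → [0,11); WM=9
i=2 t=20 v=2: → [11,22); WM=19; [0,11) fires=2
i=3 t=22 v=2: → [22,33); WM=21
i=4 t=30 v=4: → [22,33); WM=29; [11,22) fires=1
i=5 t=38 v=2: → [33,44); WM=37; [22,33) fires=2
i=6 t=25 v=1: DROP (t<37-4); WM=37
i=7 t=12 v=3: DROP (t<37-4); WM=37
i=8 t=22 v=9: DROP (t<37-4); WM=37
i=9 t=38 v=4: → [33,44); WM=37
i=10 t=40 v=2: → [33,44); WM=39
i=11 t=43 v=5: → [33,44); WM=42
i=12 t=43 v=5: → [33,44); WM=42
i=13 t=35 v=2: DROP (t<42-4); WM=42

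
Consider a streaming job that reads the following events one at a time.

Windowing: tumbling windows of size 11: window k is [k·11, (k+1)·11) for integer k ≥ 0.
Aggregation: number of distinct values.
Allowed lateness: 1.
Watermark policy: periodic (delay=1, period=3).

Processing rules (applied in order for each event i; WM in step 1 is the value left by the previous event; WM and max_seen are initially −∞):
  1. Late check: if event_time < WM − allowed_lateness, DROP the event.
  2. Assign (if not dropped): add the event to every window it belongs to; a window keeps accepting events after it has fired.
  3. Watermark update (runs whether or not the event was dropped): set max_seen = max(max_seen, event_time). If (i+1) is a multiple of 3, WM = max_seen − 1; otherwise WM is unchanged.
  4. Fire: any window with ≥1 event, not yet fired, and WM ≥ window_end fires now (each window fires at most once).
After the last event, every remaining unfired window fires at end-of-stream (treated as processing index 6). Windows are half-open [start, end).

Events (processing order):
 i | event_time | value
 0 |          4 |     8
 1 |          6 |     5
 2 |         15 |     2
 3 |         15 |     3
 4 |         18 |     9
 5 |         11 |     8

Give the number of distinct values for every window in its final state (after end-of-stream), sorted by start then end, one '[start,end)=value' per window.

i=0 t=4 v=8: → [0,11); WM=−∞
i=1 t=6 v=5: → [0,11); WM=−∞
i=2 t=15 v=2: → [11,22); WM=14; [0,11) fires=2
i=3 t=15 v=3: → [11,22); WM=14
i=4 t=18 v=9: → [11,22); WM=14
i=5 t=11 v=8: DROP (t<14-1); WM=17

[0,11)=2 [11,22)=3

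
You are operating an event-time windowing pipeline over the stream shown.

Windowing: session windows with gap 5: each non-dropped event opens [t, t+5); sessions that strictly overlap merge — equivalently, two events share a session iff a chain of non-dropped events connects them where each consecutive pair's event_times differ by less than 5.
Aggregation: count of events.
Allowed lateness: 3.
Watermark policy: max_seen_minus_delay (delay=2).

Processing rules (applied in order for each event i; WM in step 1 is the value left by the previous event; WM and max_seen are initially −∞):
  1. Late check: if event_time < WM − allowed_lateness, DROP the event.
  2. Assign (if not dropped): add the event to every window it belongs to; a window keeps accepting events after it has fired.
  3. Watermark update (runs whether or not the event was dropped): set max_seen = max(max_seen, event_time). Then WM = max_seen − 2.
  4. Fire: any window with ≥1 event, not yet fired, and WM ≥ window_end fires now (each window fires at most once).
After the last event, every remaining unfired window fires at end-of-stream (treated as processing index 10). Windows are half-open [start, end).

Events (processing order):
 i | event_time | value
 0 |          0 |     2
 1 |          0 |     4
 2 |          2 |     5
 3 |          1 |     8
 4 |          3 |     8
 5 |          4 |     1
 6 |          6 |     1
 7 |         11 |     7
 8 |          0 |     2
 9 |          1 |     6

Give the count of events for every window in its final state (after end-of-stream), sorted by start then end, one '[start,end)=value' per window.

[0,11)=7 [11,16)=1

i=0 t=0 v=2: → [0,5); WM=-2
i=1 t=0 v=4: → [0,5); WM=-2
i=2 t=2 v=5: → [0,7); WM=0
i=3 t=1 v=8: → [0,7); WM=0
i=4 t=3 v=8: → [0,8); WM=1
i=5 t=4 v=1: → [0,9); WM=2
i=6 t=6 v=1: → [0,11); WM=4
i=7 t=11 v=7: → [11,16); WM=9
i=8 t=0 v=2: DROP (t<9-3); WM=9
i=9 t=1 v=6: DROP (t<9-3); WM=9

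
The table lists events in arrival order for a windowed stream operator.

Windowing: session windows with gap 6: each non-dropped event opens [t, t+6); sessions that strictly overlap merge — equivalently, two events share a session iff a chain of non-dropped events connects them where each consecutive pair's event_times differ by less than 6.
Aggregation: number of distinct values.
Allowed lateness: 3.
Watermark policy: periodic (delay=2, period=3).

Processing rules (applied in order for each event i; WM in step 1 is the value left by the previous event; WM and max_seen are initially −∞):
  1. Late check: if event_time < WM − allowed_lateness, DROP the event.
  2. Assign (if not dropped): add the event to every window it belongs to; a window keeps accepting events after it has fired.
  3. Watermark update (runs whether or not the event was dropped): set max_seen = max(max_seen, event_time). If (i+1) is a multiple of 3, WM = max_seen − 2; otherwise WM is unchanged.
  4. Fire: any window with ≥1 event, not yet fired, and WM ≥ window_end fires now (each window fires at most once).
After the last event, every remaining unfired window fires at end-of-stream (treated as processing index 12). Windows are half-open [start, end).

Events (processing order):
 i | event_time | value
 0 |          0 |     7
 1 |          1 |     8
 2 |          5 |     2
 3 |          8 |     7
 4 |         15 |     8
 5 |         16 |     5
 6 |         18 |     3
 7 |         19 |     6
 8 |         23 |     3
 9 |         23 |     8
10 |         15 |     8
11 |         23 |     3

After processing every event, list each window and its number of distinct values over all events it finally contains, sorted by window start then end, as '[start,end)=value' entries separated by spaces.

[0,14)=3 [15,29)=4

i=0 t=0 v=7: → [0,6); WM=−∞
i=1 t=1 v=8: → [0,7); WM=−∞
i=2 t=5 v=2: → [0,11); WM=3
i=3 t=8 v=7: → [0,14); WM=3
i=4 t=15 v=8: → [15,21); WM=3
i=5 t=16 v=5: → [15,22); WM=14
i=6 t=18 v=3: → [15,24); WM=14
i=7 t=19 v=6: → [15,25); WM=14
i=8 t=23 v=3: → [15,29); WM=21
i=9 t=23 v=8: → [15,29); WM=21
i=10 t=15 v=8: DROP (t<21-3); WM=21
i=11 t=23 v=3: → [15,29); WM=21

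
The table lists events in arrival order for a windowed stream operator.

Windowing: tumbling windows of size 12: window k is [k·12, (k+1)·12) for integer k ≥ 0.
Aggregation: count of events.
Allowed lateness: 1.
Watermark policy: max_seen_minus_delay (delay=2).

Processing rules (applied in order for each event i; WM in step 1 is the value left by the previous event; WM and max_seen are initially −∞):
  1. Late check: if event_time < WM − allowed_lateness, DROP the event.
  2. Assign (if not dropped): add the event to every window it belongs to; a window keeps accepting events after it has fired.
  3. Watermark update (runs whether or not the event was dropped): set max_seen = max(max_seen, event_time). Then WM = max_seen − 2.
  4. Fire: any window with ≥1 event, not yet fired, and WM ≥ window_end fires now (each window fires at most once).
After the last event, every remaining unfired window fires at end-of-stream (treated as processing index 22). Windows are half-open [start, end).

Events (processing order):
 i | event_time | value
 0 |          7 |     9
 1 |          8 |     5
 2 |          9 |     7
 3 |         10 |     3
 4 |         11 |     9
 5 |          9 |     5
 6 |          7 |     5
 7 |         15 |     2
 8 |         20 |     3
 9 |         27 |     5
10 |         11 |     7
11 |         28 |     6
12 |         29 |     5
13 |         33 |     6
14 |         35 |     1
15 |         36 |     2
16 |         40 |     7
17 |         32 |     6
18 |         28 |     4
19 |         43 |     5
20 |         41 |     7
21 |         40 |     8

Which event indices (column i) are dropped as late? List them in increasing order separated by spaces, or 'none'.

i=0 t=7 v=9: → [0,12); WM=5
i=1 t=8 v=5: → [0,12); WM=6
i=2 t=9 v=7: → [0,12); WM=7
i=3 t=10 v=3: → [0,12); WM=8
i=4 t=11 v=9: → [0,12); WM=9
i=5 t=9 v=5: → [0,12); WM=9
i=6 t=7 v=5: DROP (t<9-1); WM=9
i=7 t=15 v=2: → [12,24); WM=13; [0,12) fires=6
i=8 t=20 v=3: → [12,24); WM=18
i=9 t=27 v=5: → [24,36); WM=25; [12,24) fires=2
i=10 t=11 v=7: DROP (t<25-1); WM=25
i=11 t=28 v=6: → [24,36); WM=26
i=12 t=29 v=5: → [24,36); WM=27
i=13 t=33 v=6: → [24,36); WM=31
i=14 t=35 v=1: → [24,36); WM=33
i=15 t=36 v=2: → [36,48); WM=34
i=16 t=40 v=7: → [36,48); WM=38; [24,36) fires=5
i=17 t=32 v=6: DROP (t<38-1); WM=38
i=18 t=28 v=4: DROP (t<38-1); WM=38
i=19 t=43 v=5: → [36,48); WM=41
i=20 t=41 v=7: → [36,48); WM=41
i=21 t=40 v=8: → [36,48); WM=41

6 10 17 18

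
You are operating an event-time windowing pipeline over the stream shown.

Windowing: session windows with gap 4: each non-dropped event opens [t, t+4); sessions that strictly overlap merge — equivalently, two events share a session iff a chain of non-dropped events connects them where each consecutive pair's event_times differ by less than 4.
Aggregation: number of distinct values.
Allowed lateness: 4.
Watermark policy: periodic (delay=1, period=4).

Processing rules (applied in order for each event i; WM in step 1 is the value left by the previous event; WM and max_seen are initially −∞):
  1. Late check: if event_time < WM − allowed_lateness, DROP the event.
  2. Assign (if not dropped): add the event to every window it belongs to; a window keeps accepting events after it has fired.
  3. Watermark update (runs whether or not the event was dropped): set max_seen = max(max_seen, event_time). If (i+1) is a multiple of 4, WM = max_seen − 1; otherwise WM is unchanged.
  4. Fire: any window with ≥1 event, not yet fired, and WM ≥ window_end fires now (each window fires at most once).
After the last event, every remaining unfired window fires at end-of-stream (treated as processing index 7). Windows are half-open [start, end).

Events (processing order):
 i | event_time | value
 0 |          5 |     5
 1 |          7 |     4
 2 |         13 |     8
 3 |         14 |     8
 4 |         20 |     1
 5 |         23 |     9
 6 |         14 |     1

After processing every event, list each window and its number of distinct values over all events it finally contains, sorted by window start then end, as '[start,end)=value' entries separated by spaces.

i=0 t=5 v=5: → [5,9); WM=−∞
i=1 t=7 v=4: → [5,11); WM=−∞
i=2 t=13 v=8: → [13,17); WM=−∞
i=3 t=14 v=8: → [13,18); WM=13
i=4 t=20 v=1: → [20,24); WM=13
i=5 t=23 v=9: → [20,27); WM=13
i=6 t=14 v=1: → [13,18); WM=13

[5,11)=2 [13,18)=2 [20,27)=2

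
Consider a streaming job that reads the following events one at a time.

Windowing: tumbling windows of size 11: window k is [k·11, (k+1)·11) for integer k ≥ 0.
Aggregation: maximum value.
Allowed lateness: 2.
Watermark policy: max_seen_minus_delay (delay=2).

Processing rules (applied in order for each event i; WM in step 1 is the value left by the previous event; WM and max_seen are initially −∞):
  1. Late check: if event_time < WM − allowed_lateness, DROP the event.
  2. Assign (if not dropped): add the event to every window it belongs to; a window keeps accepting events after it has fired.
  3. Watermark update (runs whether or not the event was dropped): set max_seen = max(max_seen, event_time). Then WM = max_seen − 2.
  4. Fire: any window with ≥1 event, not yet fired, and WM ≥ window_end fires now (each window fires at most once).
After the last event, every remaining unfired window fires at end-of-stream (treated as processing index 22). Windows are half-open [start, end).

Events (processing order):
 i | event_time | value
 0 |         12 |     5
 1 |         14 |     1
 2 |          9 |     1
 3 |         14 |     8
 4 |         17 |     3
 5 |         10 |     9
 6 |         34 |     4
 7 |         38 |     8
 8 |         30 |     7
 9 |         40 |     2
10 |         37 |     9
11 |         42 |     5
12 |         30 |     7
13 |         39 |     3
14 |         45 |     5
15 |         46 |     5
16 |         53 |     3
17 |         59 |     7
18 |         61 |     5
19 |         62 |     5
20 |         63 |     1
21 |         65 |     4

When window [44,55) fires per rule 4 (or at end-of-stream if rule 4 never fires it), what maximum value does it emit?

5

i=0 t=12 v=5: → [11,22); WM=10
i=1 t=14 v=1: → [11,22); WM=12
i=2 t=9 v=1: DROP (t<12-2); WM=12
i=3 t=14 v=8: → [11,22); WM=12
i=4 t=17 v=3: → [11,22); WM=15
i=5 t=10 v=9: DROP (t<15-2); WM=15
i=6 t=34 v=4: → [33,44); WM=32; [11,22) fires=8
i=7 t=38 v=8: → [33,44); WM=36
i=8 t=30 v=7: DROP (t<36-2); WM=36
i=9 t=40 v=2: → [33,44); WM=38
i=10 t=37 v=9: → [33,44); WM=38
i=11 t=42 v=5: → [33,44); WM=40
i=12 t=30 v=7: DROP (t<40-2); WM=40
i=13 t=39 v=3: → [33,44); WM=40
i=14 t=45 v=5: → [44,55); WM=43
i=15 t=46 v=5: → [44,55); WM=44; [33,44) fires=9
i=16 t=53 v=3: → [44,55); WM=51
i=17 t=59 v=7: → [55,66); WM=57; [44,55) fires=5
i=18 t=61 v=5: → [55,66); WM=59
i=19 t=62 v=5: → [55,66); WM=60
i=20 t=63 v=1: → [55,66); WM=61
i=21 t=65 v=4: → [55,66); WM=63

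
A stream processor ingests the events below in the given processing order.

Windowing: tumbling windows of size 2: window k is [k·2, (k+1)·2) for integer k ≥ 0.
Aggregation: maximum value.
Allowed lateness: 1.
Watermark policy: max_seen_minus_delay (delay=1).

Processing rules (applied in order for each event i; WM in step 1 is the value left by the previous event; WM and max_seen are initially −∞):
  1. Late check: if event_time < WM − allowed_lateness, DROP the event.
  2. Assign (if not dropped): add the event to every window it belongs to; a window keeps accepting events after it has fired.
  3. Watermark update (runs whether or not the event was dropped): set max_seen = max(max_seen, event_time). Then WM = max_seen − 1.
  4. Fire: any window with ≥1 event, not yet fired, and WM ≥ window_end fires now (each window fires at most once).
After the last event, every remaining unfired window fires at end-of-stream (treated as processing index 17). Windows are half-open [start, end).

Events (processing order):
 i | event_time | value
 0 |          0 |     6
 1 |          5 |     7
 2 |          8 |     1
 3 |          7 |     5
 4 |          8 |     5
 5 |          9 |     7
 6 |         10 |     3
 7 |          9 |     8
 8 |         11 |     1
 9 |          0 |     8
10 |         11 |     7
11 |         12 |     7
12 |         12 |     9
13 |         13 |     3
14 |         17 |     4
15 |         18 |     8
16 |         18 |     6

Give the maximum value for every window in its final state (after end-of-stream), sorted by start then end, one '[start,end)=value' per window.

[0,2)=6 [4,6)=7 [6,8)=5 [8,10)=8 [10,12)=7 [12,14)=9 [16,18)=4 [18,20)=8

i=0 t=0 v=6: → [0,2); WM=-1
i=1 t=5 v=7: → [4,6); WM=4; [0,2) fires=6
i=2 t=8 v=1: → [8,10); WM=7; [4,6) fires=7
i=3 t=7 v=5: → [6,8); WM=7
i=4 t=8 v=5: → [8,10); WM=7
i=5 t=9 v=7: → [8,10); WM=8; [6,8) fires=5
i=6 t=10 v=3: → [10,12); WM=9
i=7 t=9 v=8: → [8,10); WM=9
i=8 t=11 v=1: → [10,12); WM=10; [8,10) fires=8
i=9 t=0 v=8: DROP (t<10-1); WM=10
i=10 t=11 v=7: → [10,12); WM=10
i=11 t=12 v=7: → [12,14); WM=11
i=12 t=12 v=9: → [12,14); WM=11
i=13 t=13 v=3: → [12,14); WM=12; [10,12) fires=7
i=14 t=17 v=4: → [16,18); WM=16; [12,14) fires=9
i=15 t=18 v=8: → [18,20); WM=17
i=16 t=18 v=6: → [18,20); WM=17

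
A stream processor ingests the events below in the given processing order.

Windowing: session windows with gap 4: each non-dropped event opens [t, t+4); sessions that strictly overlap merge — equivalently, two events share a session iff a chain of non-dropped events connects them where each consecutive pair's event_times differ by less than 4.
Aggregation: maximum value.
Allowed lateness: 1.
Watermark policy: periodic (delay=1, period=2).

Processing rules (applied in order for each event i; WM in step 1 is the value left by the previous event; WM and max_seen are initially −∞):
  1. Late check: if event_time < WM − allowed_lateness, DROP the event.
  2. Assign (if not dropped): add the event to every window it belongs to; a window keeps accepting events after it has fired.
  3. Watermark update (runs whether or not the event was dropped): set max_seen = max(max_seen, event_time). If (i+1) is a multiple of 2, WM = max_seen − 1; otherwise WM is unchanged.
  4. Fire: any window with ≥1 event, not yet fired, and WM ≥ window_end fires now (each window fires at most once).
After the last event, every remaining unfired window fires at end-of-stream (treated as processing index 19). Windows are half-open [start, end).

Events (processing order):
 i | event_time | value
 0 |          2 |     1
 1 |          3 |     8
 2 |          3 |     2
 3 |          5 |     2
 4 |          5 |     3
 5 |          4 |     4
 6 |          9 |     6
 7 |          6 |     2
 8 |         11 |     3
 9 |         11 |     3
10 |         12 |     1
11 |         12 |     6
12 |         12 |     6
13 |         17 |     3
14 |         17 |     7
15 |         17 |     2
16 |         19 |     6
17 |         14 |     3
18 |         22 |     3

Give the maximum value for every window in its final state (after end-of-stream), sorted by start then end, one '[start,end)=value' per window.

[2,16)=8 [17,26)=7

i=0 t=2 v=1: → [2,6); WM=−∞
i=1 t=3 v=8: → [2,7); WM=2
i=2 t=3 v=2: → [2,7); WM=2
i=3 t=5 v=2: → [2,9); WM=4
i=4 t=5 v=3: → [2,9); WM=4
i=5 t=4 v=4: → [2,9); WM=4
i=6 t=9 v=6: → [9,13); WM=4
i=7 t=6 v=2: → [2,13); WM=8
i=8 t=11 v=3: → [2,15); WM=8
i=9 t=11 v=3: → [2,15); WM=10
i=10 t=12 v=1: → [2,16); WM=10
i=11 t=12 v=6: → [2,16); WM=11
i=12 t=12 v=6: → [2,16); WM=11
i=13 t=17 v=3: → [17,21); WM=16
i=14 t=17 v=7: → [17,21); WM=16
i=15 t=17 v=2: → [17,21); WM=16
i=16 t=19 v=6: → [17,23); WM=16
i=17 t=14 v=3: DROP (t<16-1); WM=18
i=18 t=22 v=3: → [17,26); WM=18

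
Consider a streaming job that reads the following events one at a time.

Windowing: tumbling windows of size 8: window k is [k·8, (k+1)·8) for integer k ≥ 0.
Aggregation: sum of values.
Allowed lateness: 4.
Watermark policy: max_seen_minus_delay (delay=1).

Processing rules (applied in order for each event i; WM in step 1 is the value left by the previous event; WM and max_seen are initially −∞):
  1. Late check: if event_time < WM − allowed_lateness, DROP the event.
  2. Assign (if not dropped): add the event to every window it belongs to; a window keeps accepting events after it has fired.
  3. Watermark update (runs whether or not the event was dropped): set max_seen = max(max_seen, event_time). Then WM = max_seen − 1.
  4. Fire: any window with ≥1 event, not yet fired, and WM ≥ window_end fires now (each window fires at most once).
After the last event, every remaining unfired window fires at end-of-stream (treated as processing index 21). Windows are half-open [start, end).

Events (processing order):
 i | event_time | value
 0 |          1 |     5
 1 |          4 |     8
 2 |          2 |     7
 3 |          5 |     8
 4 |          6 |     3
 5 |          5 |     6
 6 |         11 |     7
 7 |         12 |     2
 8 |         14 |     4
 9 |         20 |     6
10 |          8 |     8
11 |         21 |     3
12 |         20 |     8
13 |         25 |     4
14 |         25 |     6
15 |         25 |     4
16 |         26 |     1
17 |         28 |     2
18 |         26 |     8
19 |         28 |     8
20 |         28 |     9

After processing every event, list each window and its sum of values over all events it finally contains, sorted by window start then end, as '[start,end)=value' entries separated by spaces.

i=0 t=1 v=5: → [0,8); WM=0
i=1 t=4 v=8: → [0,8); WM=3
i=2 t=2 v=7: → [0,8); WM=3
i=3 t=5 v=8: → [0,8); WM=4
i=4 t=6 v=3: → [0,8); WM=5
i=5 t=5 v=6: → [0,8); WM=5
i=6 t=11 v=7: → [8,16); WM=10; [0,8) fires=37
i=7 t=12 v=2: → [8,16); WM=11
i=8 t=14 v=4: → [8,16); WM=13
i=9 t=20 v=6: → [16,24); WM=19; [8,16) fires=13
i=10 t=8 v=8: DROP (t<19-4); WM=19
i=11 t=21 v=3: → [16,24); WM=20
i=12 t=20 v=8: → [16,24); WM=20
i=13 t=25 v=4: → [24,32); WM=24; [16,24) fires=17
i=14 t=25 v=6: → [24,32); WM=24
i=15 t=25 v=4: → [24,32); WM=24
i=16 t=26 v=1: → [24,32); WM=25
i=17 t=28 v=2: → [24,32); WM=27
i=18 t=26 v=8: → [24,32); WM=27
i=19 t=28 v=8: → [24,32); WM=27
i=20 t=28 v=9: → [24,32); WM=27

[0,8)=37 [8,16)=13 [16,24)=17 [24,32)=42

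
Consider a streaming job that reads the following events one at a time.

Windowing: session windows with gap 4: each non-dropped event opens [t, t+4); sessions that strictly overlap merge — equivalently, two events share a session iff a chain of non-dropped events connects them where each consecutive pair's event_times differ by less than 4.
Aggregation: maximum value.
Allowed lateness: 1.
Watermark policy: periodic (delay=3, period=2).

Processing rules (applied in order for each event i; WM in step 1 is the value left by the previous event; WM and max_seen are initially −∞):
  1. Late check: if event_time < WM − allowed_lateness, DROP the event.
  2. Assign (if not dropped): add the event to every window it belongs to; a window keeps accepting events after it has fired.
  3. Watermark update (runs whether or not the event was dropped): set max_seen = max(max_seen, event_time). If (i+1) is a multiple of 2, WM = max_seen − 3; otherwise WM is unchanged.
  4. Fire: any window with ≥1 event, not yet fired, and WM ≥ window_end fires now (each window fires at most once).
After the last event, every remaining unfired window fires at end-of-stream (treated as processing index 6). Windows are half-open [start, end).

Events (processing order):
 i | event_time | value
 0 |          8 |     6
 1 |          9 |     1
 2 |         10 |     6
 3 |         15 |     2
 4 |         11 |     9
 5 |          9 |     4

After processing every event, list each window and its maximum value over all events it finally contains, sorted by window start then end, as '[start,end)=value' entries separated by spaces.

i=0 t=8 v=6: → [8,12); WM=−∞
i=1 t=9 v=1: → [8,13); WM=6
i=2 t=10 v=6: → [8,14); WM=6
i=3 t=15 v=2: → [15,19); WM=12
i=4 t=11 v=9: → [8,15); WM=12
i=5 t=9 v=4: DROP (t<12-1); WM=12

[8,15)=9 [15,19)=2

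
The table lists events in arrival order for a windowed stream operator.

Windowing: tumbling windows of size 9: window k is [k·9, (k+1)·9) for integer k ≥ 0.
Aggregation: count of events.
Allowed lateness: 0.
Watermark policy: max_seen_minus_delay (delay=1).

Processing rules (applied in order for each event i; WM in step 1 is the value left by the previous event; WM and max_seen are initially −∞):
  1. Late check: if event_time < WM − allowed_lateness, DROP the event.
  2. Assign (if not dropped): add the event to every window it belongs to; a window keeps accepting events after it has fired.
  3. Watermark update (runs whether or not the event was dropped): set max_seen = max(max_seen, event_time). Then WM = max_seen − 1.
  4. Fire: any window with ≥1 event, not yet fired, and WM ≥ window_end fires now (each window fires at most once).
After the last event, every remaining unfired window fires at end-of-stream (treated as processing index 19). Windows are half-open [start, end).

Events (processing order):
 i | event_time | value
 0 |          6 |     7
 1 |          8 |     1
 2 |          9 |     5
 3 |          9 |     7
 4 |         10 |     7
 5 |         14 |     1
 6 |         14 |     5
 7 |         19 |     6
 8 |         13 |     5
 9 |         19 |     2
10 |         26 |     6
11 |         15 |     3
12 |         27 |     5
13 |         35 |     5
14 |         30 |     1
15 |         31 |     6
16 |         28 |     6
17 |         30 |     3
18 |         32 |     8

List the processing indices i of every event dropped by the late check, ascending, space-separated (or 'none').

8 11 14 15 16 17 18

i=0 t=6 v=7: → [0,9); WM=5
i=1 t=8 v=1: → [0,9); WM=7
i=2 t=9 v=5: → [9,18); WM=8
i=3 t=9 v=7: → [9,18); WM=8
i=4 t=10 v=7: → [9,18); WM=9; [0,9) fires=2
i=5 t=14 v=1: → [9,18); WM=13
i=6 t=14 v=5: → [9,18); WM=13
i=7 t=19 v=6: → [18,27); WM=18; [9,18) fires=5
i=8 t=13 v=5: DROP (t<18-0); WM=18
i=9 t=19 v=2: → [18,27); WM=18
i=10 t=26 v=6: → [18,27); WM=25
i=11 t=15 v=3: DROP (t<25-0); WM=25
i=12 t=27 v=5: → [27,36); WM=26
i=13 t=35 v=5: → [27,36); WM=34; [18,27) fires=3
i=14 t=30 v=1: DROP (t<34-0); WM=34
i=15 t=31 v=6: DROP (t<34-0); WM=34
i=16 t=28 v=6: DROP (t<34-0); WM=34
i=17 t=30 v=3: DROP (t<34-0); WM=34
i=18 t=32 v=8: DROP (t<34-0); WM=34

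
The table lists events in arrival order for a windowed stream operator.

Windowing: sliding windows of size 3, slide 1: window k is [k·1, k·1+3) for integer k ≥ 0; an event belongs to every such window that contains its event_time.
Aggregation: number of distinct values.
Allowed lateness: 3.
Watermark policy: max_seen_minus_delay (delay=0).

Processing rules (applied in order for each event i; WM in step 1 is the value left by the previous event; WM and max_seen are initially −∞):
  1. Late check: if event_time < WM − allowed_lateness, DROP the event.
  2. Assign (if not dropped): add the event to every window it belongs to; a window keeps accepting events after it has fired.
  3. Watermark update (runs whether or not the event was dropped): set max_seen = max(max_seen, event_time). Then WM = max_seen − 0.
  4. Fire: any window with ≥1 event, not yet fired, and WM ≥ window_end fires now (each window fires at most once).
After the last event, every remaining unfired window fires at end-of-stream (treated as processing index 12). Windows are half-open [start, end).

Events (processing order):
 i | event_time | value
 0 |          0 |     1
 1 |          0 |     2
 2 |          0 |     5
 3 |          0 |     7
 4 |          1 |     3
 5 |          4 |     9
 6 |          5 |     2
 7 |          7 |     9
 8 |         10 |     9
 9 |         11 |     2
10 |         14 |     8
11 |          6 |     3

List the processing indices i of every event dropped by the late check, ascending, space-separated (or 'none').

11

i=0 t=0 v=1: → [0,3); WM=0
i=1 t=0 v=2: → [0,3); WM=0
i=2 t=0 v=5: → [0,3); WM=0
i=3 t=0 v=7: → [0,3); WM=0
i=4 t=1 v=3: → [1,4),[0,3); WM=1
i=5 t=4 v=9: → [4,7),[3,6),[2,5); WM=4; [0,3) fires=5 [1,4) fires=1
i=6 t=5 v=2: → [5,8),[4,7),[3,6); WM=5; [2,5) fires=1
i=7 t=7 v=9: → [7,10),[6,9),[5,8); WM=7; [3,6) fires=2 [4,7) fires=2
i=8 t=10 v=9: → [10,13),[9,12),[8,11); WM=10; [5,8) fires=2 [6,9) fires=1 [7,10) fires=1
i=9 t=11 v=2: → [11,14),[10,13),[9,12); WM=11; [8,11) fires=1
i=10 t=14 v=8: → [14,17),[13,16),[12,15); WM=14; [9,12) fires=2 [10,13) fires=2 [11,14) fires=1
i=11 t=6 v=3: DROP (t<14-3); WM=14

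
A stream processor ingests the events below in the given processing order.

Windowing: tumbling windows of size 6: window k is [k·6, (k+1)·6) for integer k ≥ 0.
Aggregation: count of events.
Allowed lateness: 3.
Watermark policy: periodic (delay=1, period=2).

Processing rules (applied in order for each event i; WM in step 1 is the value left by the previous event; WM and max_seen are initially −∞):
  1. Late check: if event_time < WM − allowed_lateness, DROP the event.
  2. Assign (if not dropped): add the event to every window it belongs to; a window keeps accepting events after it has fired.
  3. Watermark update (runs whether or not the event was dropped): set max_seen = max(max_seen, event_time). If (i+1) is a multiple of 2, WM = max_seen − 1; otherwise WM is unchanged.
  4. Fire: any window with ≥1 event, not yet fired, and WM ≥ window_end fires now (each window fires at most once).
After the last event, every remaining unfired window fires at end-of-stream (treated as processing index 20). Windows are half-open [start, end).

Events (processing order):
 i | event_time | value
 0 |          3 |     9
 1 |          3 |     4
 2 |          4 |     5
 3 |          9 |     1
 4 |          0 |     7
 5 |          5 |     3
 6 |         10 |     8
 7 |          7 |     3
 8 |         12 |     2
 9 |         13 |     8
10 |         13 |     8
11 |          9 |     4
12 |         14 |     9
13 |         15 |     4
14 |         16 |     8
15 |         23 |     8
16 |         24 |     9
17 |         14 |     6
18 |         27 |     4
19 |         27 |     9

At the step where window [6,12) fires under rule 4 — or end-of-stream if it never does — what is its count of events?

3

i=0 t=3 v=9: → [0,6); WM=−∞
i=1 t=3 v=4: → [0,6); WM=2
i=2 t=4 v=5: → [0,6); WM=2
i=3 t=9 v=1: → [6,12); WM=8; [0,6) fires=3
i=4 t=0 v=7: DROP (t<8-3); WM=8
i=5 t=5 v=3: → [0,6); WM=8
i=6 t=10 v=8: → [6,12); WM=8
i=7 t=7 v=3: → [6,12); WM=9
i=8 t=12 v=2: → [12,18); WM=9
i=9 t=13 v=8: → [12,18); WM=12; [6,12) fires=3
i=10 t=13 v=8: → [12,18); WM=12
i=11 t=9 v=4: → [6,12); WM=12
i=12 t=14 v=9: → [12,18); WM=12
i=13 t=15 v=4: → [12,18); WM=14
i=14 t=16 v=8: → [12,18); WM=14
i=15 t=23 v=8: → [18,24); WM=22; [12,18) fires=6
i=16 t=24 v=9: → [24,30); WM=22
i=17 t=14 v=6: DROP (t<22-3); WM=23
i=18 t=27 v=4: → [24,30); WM=23
i=19 t=27 v=9: → [24,30); WM=26; [18,24) fires=1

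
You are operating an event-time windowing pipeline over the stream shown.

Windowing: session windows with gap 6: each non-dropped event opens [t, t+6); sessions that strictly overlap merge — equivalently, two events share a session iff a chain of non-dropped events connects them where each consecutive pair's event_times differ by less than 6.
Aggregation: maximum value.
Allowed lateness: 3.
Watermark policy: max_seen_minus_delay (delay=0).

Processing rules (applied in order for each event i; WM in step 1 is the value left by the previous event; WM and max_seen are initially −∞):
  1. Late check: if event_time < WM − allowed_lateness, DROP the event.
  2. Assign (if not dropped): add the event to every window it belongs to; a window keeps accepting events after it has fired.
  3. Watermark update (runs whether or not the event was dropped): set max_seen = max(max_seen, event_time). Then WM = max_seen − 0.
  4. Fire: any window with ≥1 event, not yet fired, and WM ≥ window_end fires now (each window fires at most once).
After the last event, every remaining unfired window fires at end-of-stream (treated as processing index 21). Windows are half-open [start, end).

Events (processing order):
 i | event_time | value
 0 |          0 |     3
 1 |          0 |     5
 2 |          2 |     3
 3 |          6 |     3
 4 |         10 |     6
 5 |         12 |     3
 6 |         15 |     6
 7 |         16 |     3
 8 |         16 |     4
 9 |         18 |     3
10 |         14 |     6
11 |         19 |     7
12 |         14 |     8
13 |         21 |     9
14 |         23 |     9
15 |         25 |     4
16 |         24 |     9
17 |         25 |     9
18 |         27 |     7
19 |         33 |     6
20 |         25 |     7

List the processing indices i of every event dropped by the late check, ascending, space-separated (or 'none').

10 12 20

i=0 t=0 v=3: → [0,6); WM=0
i=1 t=0 v=5: → [0,6); WM=0
i=2 t=2 v=3: → [0,8); WM=2
i=3 t=6 v=3: → [0,12); WM=6
i=4 t=10 v=6: → [0,16); WM=10
i=5 t=12 v=3: → [0,18); WM=12
i=6 t=15 v=6: → [0,21); WM=15
i=7 t=16 v=3: → [0,22); WM=16
i=8 t=16 v=4: → [0,22); WM=16
i=9 t=18 v=3: → [0,24); WM=18
i=10 t=14 v=6: DROP (t<18-3); WM=18
i=11 t=19 v=7: → [0,25); WM=19
i=12 t=14 v=8: DROP (t<19-3); WM=19
i=13 t=21 v=9: → [0,27); WM=21
i=14 t=23 v=9: → [0,29); WM=23
i=15 t=25 v=4: → [0,31); WM=25
i=16 t=24 v=9: → [0,31); WM=25
i=17 t=25 v=9: → [0,31); WM=25
i=18 t=27 v=7: → [0,33); WM=27
i=19 t=33 v=6: → [33,39); WM=33
i=20 t=25 v=7: DROP (t<33-3); WM=33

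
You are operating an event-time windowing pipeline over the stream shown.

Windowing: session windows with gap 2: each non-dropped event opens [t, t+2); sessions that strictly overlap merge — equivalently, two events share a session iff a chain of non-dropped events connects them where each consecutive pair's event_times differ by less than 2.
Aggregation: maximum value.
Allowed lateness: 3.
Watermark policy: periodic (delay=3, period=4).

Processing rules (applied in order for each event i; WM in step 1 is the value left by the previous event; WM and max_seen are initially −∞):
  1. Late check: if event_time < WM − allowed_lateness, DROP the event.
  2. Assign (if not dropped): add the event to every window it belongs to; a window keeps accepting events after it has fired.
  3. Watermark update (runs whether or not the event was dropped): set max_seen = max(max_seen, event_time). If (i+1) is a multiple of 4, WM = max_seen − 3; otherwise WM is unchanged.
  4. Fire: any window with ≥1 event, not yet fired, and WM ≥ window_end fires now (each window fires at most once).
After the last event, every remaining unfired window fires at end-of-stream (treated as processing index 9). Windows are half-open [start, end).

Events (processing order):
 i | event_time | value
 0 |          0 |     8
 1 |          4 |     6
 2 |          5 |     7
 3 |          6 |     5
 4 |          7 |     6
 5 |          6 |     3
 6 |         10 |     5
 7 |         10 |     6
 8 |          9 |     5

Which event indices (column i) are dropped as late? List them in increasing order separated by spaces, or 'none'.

i=0 t=0 v=8: → [0,2); WM=−∞
i=1 t=4 v=6: → [4,6); WM=−∞
i=2 t=5 v=7: → [4,7); WM=−∞
i=3 t=6 v=5: → [4,8); WM=3
i=4 t=7 v=6: → [4,9); WM=3
i=5 t=6 v=3: → [4,9); WM=3
i=6 t=10 v=5: → [10,12); WM=3
i=7 t=10 v=6: → [10,12); WM=7
i=8 t=9 v=5: → [9,12); WM=7

none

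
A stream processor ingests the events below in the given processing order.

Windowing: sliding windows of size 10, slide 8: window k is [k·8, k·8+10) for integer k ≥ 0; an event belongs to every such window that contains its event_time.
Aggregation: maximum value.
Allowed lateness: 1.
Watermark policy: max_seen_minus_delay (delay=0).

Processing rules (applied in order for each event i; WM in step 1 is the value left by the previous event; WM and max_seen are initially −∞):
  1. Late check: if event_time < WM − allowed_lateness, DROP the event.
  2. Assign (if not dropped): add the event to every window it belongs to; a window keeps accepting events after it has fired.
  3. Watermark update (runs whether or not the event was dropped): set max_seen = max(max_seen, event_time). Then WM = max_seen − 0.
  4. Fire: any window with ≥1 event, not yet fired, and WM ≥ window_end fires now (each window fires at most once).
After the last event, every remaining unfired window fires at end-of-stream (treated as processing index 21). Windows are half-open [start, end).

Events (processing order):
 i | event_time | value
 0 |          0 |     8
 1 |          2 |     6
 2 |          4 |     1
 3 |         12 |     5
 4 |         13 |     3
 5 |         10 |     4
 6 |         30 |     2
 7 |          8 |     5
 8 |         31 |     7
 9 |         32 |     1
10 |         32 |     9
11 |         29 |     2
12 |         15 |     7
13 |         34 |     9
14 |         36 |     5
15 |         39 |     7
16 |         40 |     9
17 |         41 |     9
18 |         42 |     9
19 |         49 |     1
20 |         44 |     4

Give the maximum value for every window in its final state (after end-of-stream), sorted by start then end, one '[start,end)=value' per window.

i=0 t=0 v=8: → [0,10); WM=0
i=1 t=2 v=6: → [0,10); WM=2
i=2 t=4 v=1: → [0,10); WM=4
i=3 t=12 v=5: → [8,18); WM=12; [0,10) fires=8
i=4 t=13 v=3: → [8,18); WM=13
i=5 t=10 v=4: DROP (t<13-1); WM=13
i=6 t=30 v=2: → [24,34); WM=30; [8,18) fires=5
i=7 t=8 v=5: DROP (t<30-1); WM=30
i=8 t=31 v=7: → [24,34); WM=31
i=9 t=32 v=1: → [32,42),[24,34); WM=32
i=10 t=32 v=9: → [32,42),[24,34); WM=32
i=11 t=29 v=2: DROP (t<32-1); WM=32
i=12 t=15 v=7: DROP (t<32-1); WM=32
i=13 t=34 v=9: → [32,42); WM=34; [24,34) fires=9
i=14 t=36 v=5: → [32,42); WM=36
i=15 t=39 v=7: → [32,42); WM=39
i=16 t=40 v=9: → [40,50),[32,42); WM=40
i=17 t=41 v=9: → [40,50),[32,42); WM=41
i=18 t=42 v=9: → [40,50); WM=42; [32,42) fires=9
i=19 t=49 v=1: → [48,58),[40,50); WM=49
i=20 t=44 v=4: DROP (t<49-1); WM=49

[0,10)=8 [8,18)=5 [24,34)=9 [32,42)=9 [40,50)=9 [48,58)=1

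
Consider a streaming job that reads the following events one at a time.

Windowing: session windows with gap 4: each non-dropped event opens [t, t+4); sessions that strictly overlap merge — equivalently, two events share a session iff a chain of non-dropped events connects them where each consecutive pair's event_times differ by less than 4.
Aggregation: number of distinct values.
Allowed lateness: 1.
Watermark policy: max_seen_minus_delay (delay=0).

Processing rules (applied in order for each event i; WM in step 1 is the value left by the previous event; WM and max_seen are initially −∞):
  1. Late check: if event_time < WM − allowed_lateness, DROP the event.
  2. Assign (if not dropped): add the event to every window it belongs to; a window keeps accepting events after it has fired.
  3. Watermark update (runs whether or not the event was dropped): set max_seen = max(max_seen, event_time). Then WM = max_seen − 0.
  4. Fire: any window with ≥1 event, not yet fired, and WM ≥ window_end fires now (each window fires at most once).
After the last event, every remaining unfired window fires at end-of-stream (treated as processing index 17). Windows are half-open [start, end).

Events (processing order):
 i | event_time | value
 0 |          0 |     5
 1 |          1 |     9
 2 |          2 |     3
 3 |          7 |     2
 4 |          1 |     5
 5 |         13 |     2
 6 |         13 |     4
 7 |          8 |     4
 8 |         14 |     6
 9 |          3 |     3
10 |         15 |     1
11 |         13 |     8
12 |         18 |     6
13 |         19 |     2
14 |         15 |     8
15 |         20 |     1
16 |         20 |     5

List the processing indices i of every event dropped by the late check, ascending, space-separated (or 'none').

4 7 9 11 14

i=0 t=0 v=5: → [0,4); WM=0
i=1 t=1 v=9: → [0,5); WM=1
i=2 t=2 v=3: → [0,6); WM=2
i=3 t=7 v=2: → [7,11); WM=7
i=4 t=1 v=5: DROP (t<7-1); WM=7
i=5 t=13 v=2: → [13,17); WM=13
i=6 t=13 v=4: → [13,17); WM=13
i=7 t=8 v=4: DROP (t<13-1); WM=13
i=8 t=14 v=6: → [13,18); WM=14
i=9 t=3 v=3: DROP (t<14-1); WM=14
i=10 t=15 v=1: → [13,19); WM=15
i=11 t=13 v=8: DROP (t<15-1); WM=15
i=12 t=18 v=6: → [13,22); WM=18
i=13 t=19 v=2: → [13,23); WM=19
i=14 t=15 v=8: DROP (t<19-1); WM=19
i=15 t=20 v=1: → [13,24); WM=20
i=16 t=20 v=5: → [13,24); WM=20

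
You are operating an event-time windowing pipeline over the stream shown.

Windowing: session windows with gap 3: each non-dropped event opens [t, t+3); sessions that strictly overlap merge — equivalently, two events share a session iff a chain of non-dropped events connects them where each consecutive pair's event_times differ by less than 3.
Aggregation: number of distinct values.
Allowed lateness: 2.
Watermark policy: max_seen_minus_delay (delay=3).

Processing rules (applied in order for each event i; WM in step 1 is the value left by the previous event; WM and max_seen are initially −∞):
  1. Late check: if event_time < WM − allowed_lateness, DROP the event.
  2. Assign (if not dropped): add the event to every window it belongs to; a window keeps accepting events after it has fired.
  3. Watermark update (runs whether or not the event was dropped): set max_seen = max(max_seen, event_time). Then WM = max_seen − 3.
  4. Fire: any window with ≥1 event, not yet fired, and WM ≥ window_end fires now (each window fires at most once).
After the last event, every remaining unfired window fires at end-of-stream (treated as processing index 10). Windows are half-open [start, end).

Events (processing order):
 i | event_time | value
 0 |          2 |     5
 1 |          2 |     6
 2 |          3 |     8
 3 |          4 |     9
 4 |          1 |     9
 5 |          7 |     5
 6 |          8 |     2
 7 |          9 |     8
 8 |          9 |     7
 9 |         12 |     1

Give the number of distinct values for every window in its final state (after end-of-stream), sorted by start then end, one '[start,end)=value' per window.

i=0 t=2 v=5: → [2,5); WM=-1
i=1 t=2 v=6: → [2,5); WM=-1
i=2 t=3 v=8: → [2,6); WM=0
i=3 t=4 v=9: → [2,7); WM=1
i=4 t=1 v=9: → [1,7); WM=1
i=5 t=7 v=5: → [7,10); WM=4
i=6 t=8 v=2: → [7,11); WM=5
i=7 t=9 v=8: → [7,12); WM=6
i=8 t=9 v=7: → [7,12); WM=6
i=9 t=12 v=1: → [12,15); WM=9

[1,7)=4 [7,12)=4 [12,15)=1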